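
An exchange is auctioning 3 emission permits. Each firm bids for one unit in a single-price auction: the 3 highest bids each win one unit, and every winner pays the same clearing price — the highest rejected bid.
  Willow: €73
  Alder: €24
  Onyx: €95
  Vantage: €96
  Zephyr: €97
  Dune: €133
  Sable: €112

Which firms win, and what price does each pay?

Dune, Sable, Zephyr; each pays €96

Sorting: 133 (Dune), 112 (Sable), 97 (Zephyr), 96 (Vantage), 95 (Onyx), …
Top 3: Dune, Sable, Zephyr.
Clearing price = highest rejected bid = €96.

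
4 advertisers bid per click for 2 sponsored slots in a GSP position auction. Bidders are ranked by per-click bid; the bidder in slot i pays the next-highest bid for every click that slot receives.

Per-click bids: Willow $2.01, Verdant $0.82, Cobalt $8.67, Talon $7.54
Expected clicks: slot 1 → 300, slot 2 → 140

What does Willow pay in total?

Willow pays $0.00

Per-click bids in order: $8.67 (Cobalt) > $7.54 (Talon) > $2.01 (Willow) > …
Willow ranks below slot 2 → no slot, pays nothing.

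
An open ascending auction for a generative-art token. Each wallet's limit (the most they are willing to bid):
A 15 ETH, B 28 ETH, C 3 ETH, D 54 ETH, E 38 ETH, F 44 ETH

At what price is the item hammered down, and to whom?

D wins at 44 ETH

Sorting limits: 54 (D) > 44 (F) > 38 (E) > 28 (B) > 15 (A) > 3 (C)
Once the price passes 44 ETH, only D is left; the hammer falls at F's limit of 44 ETH.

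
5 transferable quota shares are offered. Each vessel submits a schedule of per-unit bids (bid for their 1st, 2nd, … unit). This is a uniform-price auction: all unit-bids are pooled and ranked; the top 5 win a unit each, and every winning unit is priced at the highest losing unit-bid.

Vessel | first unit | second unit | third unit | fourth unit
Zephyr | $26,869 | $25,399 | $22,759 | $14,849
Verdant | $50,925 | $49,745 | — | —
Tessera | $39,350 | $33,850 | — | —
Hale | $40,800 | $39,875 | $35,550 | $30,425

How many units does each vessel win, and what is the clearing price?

Hale 2, Tessera 1, Verdant 2; clearing price $35,550

All unit-bids, highest first — top 5: 50,925 (Verdant-1), 49,745 (Verdant-2), 40,800 (Hale-1), 39,875 (Hale-2), 39,350 (Tessera-1)
First bid not allocated: $35,550.
Allocation: Hale 2, Tessera 1, Verdant 2.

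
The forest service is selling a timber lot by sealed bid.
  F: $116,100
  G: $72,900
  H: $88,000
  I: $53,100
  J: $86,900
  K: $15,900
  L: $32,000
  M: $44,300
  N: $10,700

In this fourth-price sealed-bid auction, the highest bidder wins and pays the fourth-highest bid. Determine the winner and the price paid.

F pays $72,900

Rule: the highest bidder wins and pays the fourth-highest bid.
Bids in order: 116,100 (F) > 88,000 (H) > 86,900 (J) > 72,900 (G) > 53,100 (I) > 44,300 (M) > …
F is highest; pays the fourth-highest bid, $72,900.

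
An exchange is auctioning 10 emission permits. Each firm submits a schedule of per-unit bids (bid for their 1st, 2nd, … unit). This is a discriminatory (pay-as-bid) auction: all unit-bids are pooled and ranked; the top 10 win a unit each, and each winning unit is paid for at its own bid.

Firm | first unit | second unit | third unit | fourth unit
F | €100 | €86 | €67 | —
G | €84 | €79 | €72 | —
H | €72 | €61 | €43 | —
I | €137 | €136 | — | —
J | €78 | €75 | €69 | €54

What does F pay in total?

F pays €186

Pooled unit-bids ranked (top 10): 137 (I-1), 136 (I-2), 100 (F-1), 86 (F-2), 84 (G-1), 79 (G-2), 78 (J-1), 75 (J-2), 72 (G-3), 72 (H-1)
Next rejected bid: €69 (not a price — pay-as-bid).
F's winning unit-bids: 100 + 86 = €186.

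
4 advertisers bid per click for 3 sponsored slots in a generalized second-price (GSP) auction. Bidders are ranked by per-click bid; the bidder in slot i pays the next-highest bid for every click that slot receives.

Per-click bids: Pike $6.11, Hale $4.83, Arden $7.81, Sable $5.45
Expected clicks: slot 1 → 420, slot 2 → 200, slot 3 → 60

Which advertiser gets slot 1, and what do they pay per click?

Arden; $6.11 per click

Ranked by bid: $7.81 (Arden) > $6.11 (Pike) > $5.45 (Sable) > $4.83 (Hale)
Slot 1 goes to the first-ranked bidder, Arden, who pays the next bid down: $6.11/click.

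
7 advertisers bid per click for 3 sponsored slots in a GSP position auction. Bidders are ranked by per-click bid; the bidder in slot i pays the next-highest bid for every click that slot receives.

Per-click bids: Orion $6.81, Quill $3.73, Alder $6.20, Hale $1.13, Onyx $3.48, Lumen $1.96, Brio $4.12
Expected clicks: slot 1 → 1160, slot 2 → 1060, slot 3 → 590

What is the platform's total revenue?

Total revenue: $13759.90

Sorting advertisers: $6.81 (Orion) > $6.20 (Alder) > $4.12 (Brio) > $3.73 (Quill) > …
Slot 1: Orion pays $6.20 × 1160 = $7192.00
Slot 2: Alder pays $4.12 × 1060 = $4367.20
Slot 3: Brio pays $3.73 × 590 = $2200.70
Total = $13759.90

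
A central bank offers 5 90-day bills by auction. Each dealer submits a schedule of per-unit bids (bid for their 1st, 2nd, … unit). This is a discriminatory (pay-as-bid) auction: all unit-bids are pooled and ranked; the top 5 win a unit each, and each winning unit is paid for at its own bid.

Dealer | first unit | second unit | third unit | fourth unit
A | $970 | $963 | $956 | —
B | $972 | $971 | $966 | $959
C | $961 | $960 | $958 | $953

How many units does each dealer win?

All unit-bids, highest first — top 5: 972 (B-1), 971 (B-2), 970 (A-1), 966 (B-3), 963 (A-2)
Next rejected bid: $961 (not a price — pay-as-bid).
Allocation: A 2, B 3.

A 2, B 3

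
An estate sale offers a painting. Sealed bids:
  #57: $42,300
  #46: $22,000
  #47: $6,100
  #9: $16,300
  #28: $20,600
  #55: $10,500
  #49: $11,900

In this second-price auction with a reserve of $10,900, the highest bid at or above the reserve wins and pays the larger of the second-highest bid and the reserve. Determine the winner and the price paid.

#57 pays $22,000

Sorting bids: 42,300 (#57) > 22,000 (#46) > 20,600 (#28) > 16,300 (#9) > 11,900 (#49) > 10,500 (#55) > …
Highest eligible bid: #57 at $42,300.
max(second-highest $22,000, reserve $10,900) = $22,000; the reserve does not bind.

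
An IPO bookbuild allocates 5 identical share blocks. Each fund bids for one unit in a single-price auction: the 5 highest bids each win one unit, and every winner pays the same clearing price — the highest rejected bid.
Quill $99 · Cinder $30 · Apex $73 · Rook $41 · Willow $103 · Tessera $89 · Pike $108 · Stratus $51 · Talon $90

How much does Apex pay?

Ordering the bids: 108 (Pike), 103 (Willow), 99 (Quill), 90 (Talon), 89 (Tessera), 73 (Apex), 51 (Stratus), …
The 5 highest are Pike, Willow, Quill, Talon, Tessera.
Clearing price = highest rejected bid = $73.
Apex does not win → pays $0.

Apex pays $0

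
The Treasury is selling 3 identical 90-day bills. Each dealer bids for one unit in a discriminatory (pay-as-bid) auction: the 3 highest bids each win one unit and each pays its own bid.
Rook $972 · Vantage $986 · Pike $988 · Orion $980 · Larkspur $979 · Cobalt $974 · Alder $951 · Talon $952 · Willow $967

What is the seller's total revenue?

Bids ranked high→low: 988 (Pike), 986 (Vantage), 980 (Orion), 979 (Larkspur), 974 (Cobalt), …
Winners (3 units): Pike, Vantage, Orion.
Total revenue = 988 + 986 + 980 = $2,954.

Total revenue: $2,954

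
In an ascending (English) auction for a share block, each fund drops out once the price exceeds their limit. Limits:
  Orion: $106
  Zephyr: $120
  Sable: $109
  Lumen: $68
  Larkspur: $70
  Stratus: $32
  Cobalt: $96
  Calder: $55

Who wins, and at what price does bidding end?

Sorting limits: 120 (Zephyr) > 109 (Sable) > 106 (Orion) > 96 (Cobalt) > 70 (Larkspur) > 68 (Lumen) > …
Once the price passes $109, only Zephyr is left; the hammer falls at Sable's limit of $109.

Zephyr wins at $109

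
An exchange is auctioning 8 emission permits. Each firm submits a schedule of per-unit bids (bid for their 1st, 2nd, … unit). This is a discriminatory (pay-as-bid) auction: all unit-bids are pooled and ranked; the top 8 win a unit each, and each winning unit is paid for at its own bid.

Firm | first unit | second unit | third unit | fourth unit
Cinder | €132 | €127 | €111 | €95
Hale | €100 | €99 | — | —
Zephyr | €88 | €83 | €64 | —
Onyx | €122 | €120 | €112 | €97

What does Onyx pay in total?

Merging the schedules and taking the best 8: 132 (Cinder-1), 127 (Cinder-2), 122 (Onyx-1), 120 (Onyx-2), 112 (Onyx-3), 111 (Cinder-3), 100 (Hale-1), 99 (Hale-2)
Next rejected bid: €97 (not a price — pay-as-bid).
Onyx's winning unit-bids: 122 + 120 + 112 = €354.

Onyx pays €354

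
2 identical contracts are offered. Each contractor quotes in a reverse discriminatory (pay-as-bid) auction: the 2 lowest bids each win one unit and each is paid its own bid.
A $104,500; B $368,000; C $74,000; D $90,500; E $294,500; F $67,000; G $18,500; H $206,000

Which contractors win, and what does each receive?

G $18,500, F $67,000

Bids ranked low→high: 18,500 (G), 67,000 (F), 74,000 (C), 90,500 (D), …
The 2 lowest are G, F.
Each winner is paid its own bid: G $18,500, F $67,000.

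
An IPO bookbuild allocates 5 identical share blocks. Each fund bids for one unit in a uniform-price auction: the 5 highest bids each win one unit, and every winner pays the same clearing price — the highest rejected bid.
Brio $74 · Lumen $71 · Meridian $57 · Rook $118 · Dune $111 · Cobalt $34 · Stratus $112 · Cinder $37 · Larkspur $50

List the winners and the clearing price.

Bids ranked high→low: 118 (Rook), 112 (Stratus), 111 (Dune), 74 (Brio), 71 (Lumen), 57 (Meridian), 50 (Larkspur), …
Winners (5 units): Rook, Stratus, Dune, Brio, Lumen.
First losing bid is Meridian's $57, which sets the uniform price.

Rook, Stratus, Dune, Brio, Lumen; each pays $57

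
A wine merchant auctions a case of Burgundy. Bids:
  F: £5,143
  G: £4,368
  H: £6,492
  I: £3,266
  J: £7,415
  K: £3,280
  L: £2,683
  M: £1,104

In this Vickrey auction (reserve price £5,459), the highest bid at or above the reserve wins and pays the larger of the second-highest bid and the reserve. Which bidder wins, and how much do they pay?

Sorting bids: 7,415 (J) > 6,492 (H) > 5,143 (F) > 4,368 (G) > 3,280 (K) > 3,266 (I) > …
J has the top bid at or above the reserve (£7,415).
max(second-highest £6,492, reserve £5,459) = £6,492; the reserve does not bind.

J pays £6,492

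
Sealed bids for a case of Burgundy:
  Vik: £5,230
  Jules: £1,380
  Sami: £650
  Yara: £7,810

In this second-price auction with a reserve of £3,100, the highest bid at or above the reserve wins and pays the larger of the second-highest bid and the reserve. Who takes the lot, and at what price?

Yara pays £5,230

Bids in order: 7,810 (Yara) > 5,230 (Vik) > 1,380 (Jules) > 650 (Sami)
Yara has the top bid at or above the reserve (£7,810).
Second-highest bid £5,230 exceeds the reserve £3,100 → payment £5,230.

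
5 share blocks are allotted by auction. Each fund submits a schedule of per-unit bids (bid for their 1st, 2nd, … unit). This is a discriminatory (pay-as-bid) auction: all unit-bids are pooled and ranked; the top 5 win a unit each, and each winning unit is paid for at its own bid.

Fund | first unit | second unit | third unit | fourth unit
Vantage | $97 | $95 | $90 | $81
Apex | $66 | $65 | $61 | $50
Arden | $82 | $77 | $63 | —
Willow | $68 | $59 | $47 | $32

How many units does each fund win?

Arden 1, Vantage 4

Pooled unit-bids ranked (top 5): 97 (Vantage-1), 95 (Vantage-2), 90 (Vantage-3), 82 (Arden-1), 81 (Vantage-4)
Next rejected bid: $77 (not a price — pay-as-bid).
Allocation: Arden 1, Vantage 4.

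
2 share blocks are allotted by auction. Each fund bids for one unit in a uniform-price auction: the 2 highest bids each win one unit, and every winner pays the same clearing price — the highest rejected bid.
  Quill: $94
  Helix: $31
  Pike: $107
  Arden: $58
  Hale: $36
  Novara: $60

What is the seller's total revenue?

Sorting: 107 (Pike), 94 (Quill), 60 (Novara), 58 (Arden), …
Winners (2 units): Pike, Quill.
Highest unsuccessful bid: $60 → clearing price.
Total revenue = 2 × $60 = $120.

Total revenue: $120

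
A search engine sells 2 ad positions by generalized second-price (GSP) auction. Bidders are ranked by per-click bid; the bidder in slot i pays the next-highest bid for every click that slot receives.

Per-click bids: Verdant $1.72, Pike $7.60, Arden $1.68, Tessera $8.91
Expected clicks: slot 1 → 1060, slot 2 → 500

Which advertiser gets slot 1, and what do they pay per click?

Tessera; $7.60 per click

Ranked by bid: $8.91 (Tessera) > $7.60 (Pike) > $1.72 (Verdant) > …
Slot 1 goes to the first-ranked bidder, Tessera, who pays the next bid down: $7.60/click.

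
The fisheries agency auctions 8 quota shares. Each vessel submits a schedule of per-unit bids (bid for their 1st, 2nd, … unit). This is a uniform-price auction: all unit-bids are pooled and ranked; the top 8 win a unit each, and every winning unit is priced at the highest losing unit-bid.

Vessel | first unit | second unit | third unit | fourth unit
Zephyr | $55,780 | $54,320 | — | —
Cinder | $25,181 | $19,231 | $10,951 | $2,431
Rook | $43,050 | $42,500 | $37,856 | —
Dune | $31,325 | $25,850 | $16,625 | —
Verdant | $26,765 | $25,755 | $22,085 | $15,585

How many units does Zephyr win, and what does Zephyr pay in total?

Zephyr: 2 units, pays $51,510

Merging the schedules and taking the best 8: 55,780 (Zephyr-1), 54,320 (Zephyr-2), 43,050 (Rook-1), 42,500 (Rook-2), 37,856 (Rook-3), 31,325 (Dune-1), 26,765 (Verdant-1), 25,850 (Dune-2)
The (k+1)-th unit-bid is $25,755.
Zephyr wins 2 unit(s) at $25,755 each.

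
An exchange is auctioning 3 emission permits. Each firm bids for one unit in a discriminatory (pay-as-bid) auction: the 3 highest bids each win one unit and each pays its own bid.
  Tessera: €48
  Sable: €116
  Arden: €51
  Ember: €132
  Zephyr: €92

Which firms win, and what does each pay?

Ember €132, Sable €116, Zephyr €92

Bids ranked high→low: 132 (Ember), 116 (Sable), 92 (Zephyr), 51 (Arden), 48 (Tessera)
Winners (3 units): Ember, Sable, Zephyr.
Each winner pays its own bid: Ember €132, Sable €116, Zephyr €92.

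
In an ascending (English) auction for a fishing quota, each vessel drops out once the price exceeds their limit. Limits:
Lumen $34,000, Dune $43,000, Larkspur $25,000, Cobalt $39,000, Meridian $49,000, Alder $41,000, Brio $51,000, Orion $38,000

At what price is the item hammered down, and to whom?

Brio wins at $49,000

Sorting limits: 51,000 (Brio) > 49,000 (Meridian) > 43,000 (Dune) > 41,000 (Alder) > 39,000 (Cobalt) > 38,000 (Orion) > …
Once the price passes $49,000, only Brio is left; the hammer falls at Meridian's limit of $49,000.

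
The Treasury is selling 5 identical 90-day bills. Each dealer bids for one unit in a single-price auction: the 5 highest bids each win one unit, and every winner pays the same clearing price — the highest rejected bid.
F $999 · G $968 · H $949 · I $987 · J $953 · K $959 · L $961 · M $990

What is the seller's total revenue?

Total revenue: $4,795

Bids ranked high→low: 999 (F), 990 (M), 987 (I), 968 (G), 961 (L), 959 (K), 953 (J), …
Top 5: F, M, I, G, L.
First losing bid is K's $959, which sets the uniform price.
Total revenue = 5 × $959 = $4,795.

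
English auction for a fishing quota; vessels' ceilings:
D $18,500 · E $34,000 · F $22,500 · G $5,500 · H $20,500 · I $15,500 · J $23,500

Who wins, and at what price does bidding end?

E wins at $23,500

Ascending (English) auction: the price rises until one bidder remains; the winner pays the price at which the last rival dropped out.
Limits in order: 34,000 (E) > 23,500 (J) > 22,500 (F) > 20,500 (H) > 18,500 (D) > 15,500 (I) > …
J is the last rival to drop out, at $23,500; E remains and wins at that price.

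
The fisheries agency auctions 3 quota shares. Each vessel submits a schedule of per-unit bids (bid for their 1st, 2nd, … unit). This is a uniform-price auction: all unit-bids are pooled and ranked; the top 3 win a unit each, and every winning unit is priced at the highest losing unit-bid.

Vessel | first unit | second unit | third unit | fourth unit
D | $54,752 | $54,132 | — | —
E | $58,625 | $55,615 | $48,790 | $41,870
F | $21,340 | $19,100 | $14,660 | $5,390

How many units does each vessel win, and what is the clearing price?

All unit-bids, highest first — top 3: 58,625 (E-1), 55,615 (E-2), 54,752 (D-1)
The (k+1)-th unit-bid is $54,132.
Allocation: D 1, E 2.

D 1, E 2; clearing price $54,132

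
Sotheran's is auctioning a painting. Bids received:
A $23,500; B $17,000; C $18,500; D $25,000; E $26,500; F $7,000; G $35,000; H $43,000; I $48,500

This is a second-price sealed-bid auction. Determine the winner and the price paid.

I pays $43,000

Second-price sealed-bid auction: the highest bidder wins and pays the second-highest bid.
Bids ranked: 48,500 (I) > 43,000 (H) > 35,000 (G) > 26,500 (E) > 25,000 (D) > 23,500 (A) > …
I wins with the highest bid; price is set by the runner-up at $43,000.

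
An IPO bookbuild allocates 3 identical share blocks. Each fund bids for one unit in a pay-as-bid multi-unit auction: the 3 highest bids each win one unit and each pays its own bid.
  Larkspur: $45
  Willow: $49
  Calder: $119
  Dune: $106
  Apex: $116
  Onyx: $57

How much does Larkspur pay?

Larkspur pays $0

Ordering the bids: 119 (Calder), 116 (Apex), 106 (Dune), 57 (Onyx), 49 (Willow), …
The 3 highest are Calder, Apex, Dune.
Larkspur does not win → $0.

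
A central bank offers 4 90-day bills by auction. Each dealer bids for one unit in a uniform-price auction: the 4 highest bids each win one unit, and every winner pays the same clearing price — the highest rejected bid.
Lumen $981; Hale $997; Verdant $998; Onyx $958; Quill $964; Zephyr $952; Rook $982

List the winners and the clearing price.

Verdant, Hale, Rook, Lumen; each pays $964

Sorting: 998 (Verdant), 997 (Hale), 982 (Rook), 981 (Lumen), 964 (Quill), 958 (Onyx), …
Top 4: Verdant, Hale, Rook, Lumen.
Clearing price = highest rejected bid = $964.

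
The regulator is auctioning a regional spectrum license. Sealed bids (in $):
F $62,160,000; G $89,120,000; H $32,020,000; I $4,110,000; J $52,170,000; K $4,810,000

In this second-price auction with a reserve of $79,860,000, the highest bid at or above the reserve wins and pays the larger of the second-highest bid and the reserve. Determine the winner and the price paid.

G pays $79,860,000

Bids in order: 89,120,000 (G) > 62,160,000 (F) > 52,170,000 (J) > 32,020,000 (H) > 4,810,000 (K) > 4,110,000 (I)
Highest eligible bid: G at $89,120,000.
max(second-highest $62,160,000, reserve $79,860,000) = $79,860,000.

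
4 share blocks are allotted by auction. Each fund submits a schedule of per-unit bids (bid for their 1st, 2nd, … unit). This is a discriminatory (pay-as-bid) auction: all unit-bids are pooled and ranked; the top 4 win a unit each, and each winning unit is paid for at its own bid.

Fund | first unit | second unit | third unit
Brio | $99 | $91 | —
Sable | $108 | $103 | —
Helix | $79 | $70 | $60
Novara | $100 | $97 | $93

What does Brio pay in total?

Merging the schedules and taking the best 4: 108 (Sable-1), 103 (Sable-2), 100 (Novara-1), 99 (Brio-1)
Next rejected bid: $97 (not a price — pay-as-bid).
Brio's winning unit-bids: 99 = $99.

Brio pays $99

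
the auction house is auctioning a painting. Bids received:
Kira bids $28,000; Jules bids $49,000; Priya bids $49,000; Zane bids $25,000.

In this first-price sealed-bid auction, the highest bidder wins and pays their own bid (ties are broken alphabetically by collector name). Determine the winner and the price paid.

Jules pays $49,000

First-price sealed-bid auction: the highest bidder wins and pays their own bid.
Sorting bids: 49,000 (Jules) > 49,000 (Priya) > 28,000 (Kira) > 25,000 (Zane)
Jules and Priya tie at $49,000; tie-break gives it to Jules.
Jules is highest → pays own bid, $49,000.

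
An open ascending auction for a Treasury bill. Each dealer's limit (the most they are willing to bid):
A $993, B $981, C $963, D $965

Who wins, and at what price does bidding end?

A wins at $981

Sorting limits: 993 (A) > 981 (B) > 965 (D) > 963 (C)
B is the last rival to drop out, at $981; A remains and wins at that price.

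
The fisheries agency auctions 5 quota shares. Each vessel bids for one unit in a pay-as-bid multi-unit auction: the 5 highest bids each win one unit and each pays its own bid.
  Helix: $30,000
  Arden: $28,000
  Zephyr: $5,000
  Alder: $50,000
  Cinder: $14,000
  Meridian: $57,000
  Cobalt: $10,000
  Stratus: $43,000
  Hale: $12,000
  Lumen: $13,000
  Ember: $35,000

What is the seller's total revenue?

Sorting: 57,000 (Meridian), 50,000 (Alder), 43,000 (Stratus), 35,000 (Ember), 30,000 (Helix), 28,000 (Arden), 14,000 (Cinder), …
The 5 highest are Meridian, Alder, Stratus, Ember, Helix.
Total revenue = 57,000 + 50,000 + 43,000 + 35,000 + 30,000 = $215,000.

Total revenue: $215,000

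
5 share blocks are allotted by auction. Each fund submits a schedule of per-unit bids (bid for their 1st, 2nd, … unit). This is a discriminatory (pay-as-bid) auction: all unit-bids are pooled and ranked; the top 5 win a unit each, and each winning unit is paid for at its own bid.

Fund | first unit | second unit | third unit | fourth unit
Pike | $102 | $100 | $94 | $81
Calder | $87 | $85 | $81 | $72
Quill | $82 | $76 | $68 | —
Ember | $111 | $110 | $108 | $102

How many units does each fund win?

Ember 4, Pike 1

All unit-bids, highest first — top 5: 111 (Ember-1), 110 (Ember-2), 108 (Ember-3), 102 (Pike-1), 102 (Ember-4)
Next rejected bid: $100 (not a price — pay-as-bid).
Allocation: Ember 4, Pike 1.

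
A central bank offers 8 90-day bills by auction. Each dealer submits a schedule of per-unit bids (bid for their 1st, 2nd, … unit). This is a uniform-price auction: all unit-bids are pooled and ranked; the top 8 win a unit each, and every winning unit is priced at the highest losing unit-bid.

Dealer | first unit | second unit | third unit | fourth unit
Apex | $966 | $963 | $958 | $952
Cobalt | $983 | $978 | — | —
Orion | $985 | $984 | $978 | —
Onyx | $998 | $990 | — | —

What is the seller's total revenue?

Total revenue: $7,704

Pooled unit-bids ranked (top 8): 998 (Onyx-1), 990 (Onyx-2), 985 (Orion-1), 984 (Orion-2), 983 (Cobalt-1), 978 (Cobalt-2), 978 (Orion-3), 966 (Apex-1)
The (k+1)-th unit-bid is $963.
Allocation: Apex 1, Cobalt 2, Onyx 2, Orion 3. Every unit priced at $963.
Revenue = 8 × 963 = $7,704.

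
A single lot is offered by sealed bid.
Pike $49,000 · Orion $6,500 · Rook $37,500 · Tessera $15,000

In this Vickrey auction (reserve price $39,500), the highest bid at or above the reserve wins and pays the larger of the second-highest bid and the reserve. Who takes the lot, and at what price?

Pike pays $39,500

Rule: the highest bid at or above the reserve wins and pays the larger of the second-highest bid and the reserve.
Sorting bids: 49,000 (Pike) > 37,500 (Rook) > 15,000 (Tessera) > 6,500 (Orion)
Highest eligible bid: Pike at $49,000.
Second-highest bid $37,500 is below the reserve $39,500, so the reserve binds → payment $39,500.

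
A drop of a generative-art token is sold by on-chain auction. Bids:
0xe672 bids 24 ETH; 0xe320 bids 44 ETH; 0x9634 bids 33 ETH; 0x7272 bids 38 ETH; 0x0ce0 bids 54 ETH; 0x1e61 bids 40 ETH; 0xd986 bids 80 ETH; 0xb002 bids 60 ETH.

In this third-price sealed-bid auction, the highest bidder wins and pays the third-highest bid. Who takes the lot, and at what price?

Sorting bids: 80 (0xd986) > 60 (0xb002) > 54 (0x0ce0) > 44 (0xe320) > 40 (0x1e61) > 38 (0x7272) > …
0xd986 is highest; pays the third-highest bid, 54 ETH.

0xd986 pays 54 ETH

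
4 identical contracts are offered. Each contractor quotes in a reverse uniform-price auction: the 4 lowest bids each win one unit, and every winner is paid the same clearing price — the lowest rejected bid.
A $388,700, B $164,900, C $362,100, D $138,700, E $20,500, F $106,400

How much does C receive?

C is paid $0

Bids ranked low→high: 20,500 (E), 106,400 (F), 138,700 (D), 164,900 (B), 362,100 (C), 388,700 (A)
Lowest 4: E, F, D, B.
First losing bid is C's $362,100, which sets the uniform price.
C does not win → is paid $0.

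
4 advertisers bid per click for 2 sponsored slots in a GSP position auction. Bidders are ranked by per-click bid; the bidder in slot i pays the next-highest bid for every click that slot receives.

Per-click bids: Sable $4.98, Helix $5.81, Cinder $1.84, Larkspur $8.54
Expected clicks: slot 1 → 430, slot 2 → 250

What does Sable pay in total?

Sorting advertisers: $8.54 (Larkspur) > $5.81 (Helix) > $4.98 (Sable) > …
Sable ranks below slot 2 → no slot, pays nothing.

Sable pays $0.00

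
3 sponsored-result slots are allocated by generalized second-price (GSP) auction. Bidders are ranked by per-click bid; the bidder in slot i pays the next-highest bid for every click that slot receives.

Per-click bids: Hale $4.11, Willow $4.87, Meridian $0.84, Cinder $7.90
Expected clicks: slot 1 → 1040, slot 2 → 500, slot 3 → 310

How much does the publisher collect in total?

Ranked by bid: $7.90 (Cinder) > $4.87 (Willow) > $4.11 (Hale) > $0.84 (Meridian)
Slot 1: Cinder pays $4.87 × 1040 = $5064.80
Slot 2: Willow pays $4.11 × 500 = $2055.00
Slot 3: Hale pays $0.84 × 310 = $260.40
Total = $7380.20

Total revenue: $7380.20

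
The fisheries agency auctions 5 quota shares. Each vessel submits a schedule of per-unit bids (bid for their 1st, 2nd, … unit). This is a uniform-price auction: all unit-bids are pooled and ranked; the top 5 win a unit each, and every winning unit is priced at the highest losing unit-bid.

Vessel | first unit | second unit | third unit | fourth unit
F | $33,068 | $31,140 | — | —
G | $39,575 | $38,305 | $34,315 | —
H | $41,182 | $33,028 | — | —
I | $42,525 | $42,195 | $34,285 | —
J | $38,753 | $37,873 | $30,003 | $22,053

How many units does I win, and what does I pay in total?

I: 2 units, pays $76,610

Merging the schedules and taking the best 5: 42,525 (I-1), 42,195 (I-2), 41,182 (H-1), 39,575 (G-1), 38,753 (J-1)
The (k+1)-th unit-bid is $38,305.
I wins 2 unit(s) at $38,305 each.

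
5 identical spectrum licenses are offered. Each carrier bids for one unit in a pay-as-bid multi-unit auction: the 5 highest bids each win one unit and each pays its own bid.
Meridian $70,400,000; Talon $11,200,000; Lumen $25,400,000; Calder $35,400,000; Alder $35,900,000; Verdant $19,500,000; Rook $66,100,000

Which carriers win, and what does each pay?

Bids ranked high→low: 70,400,000 (Meridian), 66,100,000 (Rook), 35,900,000 (Alder), 35,400,000 (Calder), 25,400,000 (Lumen), 19,500,000 (Verdant), 11,200,000 (Talon)
The 5 highest are Meridian, Rook, Alder, Calder, Lumen.
Each winner pays its own bid: Meridian $70,400,000, Rook $66,100,000, Alder $35,900,000, Calder $35,400,000, Lumen $25,400,000.

Meridian $70,400,000, Rook $66,100,000, Alder $35,900,000, Calder $35,400,000, Lumen $25,400,000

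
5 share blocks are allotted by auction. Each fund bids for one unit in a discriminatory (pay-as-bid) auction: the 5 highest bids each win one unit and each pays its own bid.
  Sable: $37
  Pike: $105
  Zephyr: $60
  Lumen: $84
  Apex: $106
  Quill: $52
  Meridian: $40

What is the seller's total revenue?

Total revenue: $407

Ordering the bids: 106 (Apex), 105 (Pike), 84 (Lumen), 60 (Zephyr), 52 (Quill), 40 (Meridian), 37 (Sable)
The 5 highest are Apex, Pike, Lumen, Zephyr, Quill.
Total revenue = 106 + 105 + 84 + 60 + 52 = $407.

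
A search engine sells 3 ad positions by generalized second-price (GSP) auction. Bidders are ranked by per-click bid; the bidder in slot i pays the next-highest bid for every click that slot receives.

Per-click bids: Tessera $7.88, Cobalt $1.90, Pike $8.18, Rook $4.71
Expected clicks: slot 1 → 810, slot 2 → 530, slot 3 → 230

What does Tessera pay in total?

Ranked by bid: $8.18 (Pike) > $7.88 (Tessera) > $4.71 (Rook) > $1.90 (Cobalt)
Tessera holds slot 2 → pays next bid $4.71 × 530 clicks = $2496.30.

Tessera pays $2496.30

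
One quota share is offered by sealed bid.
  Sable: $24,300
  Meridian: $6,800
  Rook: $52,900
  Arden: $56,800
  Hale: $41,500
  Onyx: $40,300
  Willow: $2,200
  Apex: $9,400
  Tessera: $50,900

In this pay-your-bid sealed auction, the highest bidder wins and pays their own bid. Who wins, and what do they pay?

Arden pays $56,800

Pay-your-bid sealed auction: the highest bidder wins and pays their own bid.
Bids ranked: 56,800 (Arden) > 52,900 (Rook) > 50,900 (Tessera) > 41,500 (Hale) > 40,300 (Onyx) > 24,300 (Sable) > …
First-price: Arden pays what they bid, $56,800.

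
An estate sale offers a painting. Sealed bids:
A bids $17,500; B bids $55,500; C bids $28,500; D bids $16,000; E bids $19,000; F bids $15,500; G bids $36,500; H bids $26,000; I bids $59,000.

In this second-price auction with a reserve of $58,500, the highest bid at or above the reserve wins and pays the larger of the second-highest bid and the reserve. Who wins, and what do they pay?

Bids ranked: 59,000 (I) > 55,500 (B) > 36,500 (G) > 28,500 (C) > 26,000 (H) > 19,000 (E) > …
I has the top bid at or above the reserve ($59,000).
max(second-highest $55,500, reserve $58,500) = $58,500.

I pays $58,500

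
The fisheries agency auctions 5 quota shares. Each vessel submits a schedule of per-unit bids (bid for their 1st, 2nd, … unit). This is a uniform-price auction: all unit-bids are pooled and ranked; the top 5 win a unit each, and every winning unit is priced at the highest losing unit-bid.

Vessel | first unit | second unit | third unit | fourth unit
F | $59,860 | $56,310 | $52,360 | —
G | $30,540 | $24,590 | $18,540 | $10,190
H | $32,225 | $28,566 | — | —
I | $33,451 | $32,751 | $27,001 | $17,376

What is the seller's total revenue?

Total revenue: $161,125

All unit-bids, highest first — top 5: 59,860 (F-1), 56,310 (F-2), 52,360 (F-3), 33,451 (I-1), 32,751 (I-2)
First bid not allocated: $32,225.
Allocation: F 3, I 2. Every unit priced at $32,225.
Revenue = 5 × 32,225 = $161,125.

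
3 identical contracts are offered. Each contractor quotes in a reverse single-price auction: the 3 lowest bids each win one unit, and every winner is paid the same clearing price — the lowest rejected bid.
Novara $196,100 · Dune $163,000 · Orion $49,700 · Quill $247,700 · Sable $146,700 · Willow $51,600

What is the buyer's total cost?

Total cost: $489,000

Sorting: 49,700 (Orion), 51,600 (Willow), 146,700 (Sable), 163,000 (Dune), 196,100 (Novara), …
Lowest 3: Orion, Willow, Sable.
First losing bid is Dune's $163,000, which sets the uniform price.
Total cost = 3 × $163,000 = $489,000.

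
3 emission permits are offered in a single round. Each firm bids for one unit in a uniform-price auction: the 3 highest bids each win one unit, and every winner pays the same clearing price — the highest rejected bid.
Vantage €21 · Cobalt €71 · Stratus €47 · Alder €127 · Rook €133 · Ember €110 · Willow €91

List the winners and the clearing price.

Bids ranked high→low: 133 (Rook), 127 (Alder), 110 (Ember), 91 (Willow), 71 (Cobalt), …
Top 3: Rook, Alder, Ember.
First losing bid is Willow's €91, which sets the uniform price.

Rook, Alder, Ember; each pays €91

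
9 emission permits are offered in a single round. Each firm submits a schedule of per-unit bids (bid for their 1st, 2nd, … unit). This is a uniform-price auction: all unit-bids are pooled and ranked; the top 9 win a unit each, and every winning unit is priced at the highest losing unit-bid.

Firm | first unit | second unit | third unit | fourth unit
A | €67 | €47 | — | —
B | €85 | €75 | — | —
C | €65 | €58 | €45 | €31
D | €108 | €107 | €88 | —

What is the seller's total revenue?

Pooled unit-bids ranked (top 9): 108 (D-1), 107 (D-2), 88 (D-3), 85 (B-1), 75 (B-2), 67 (A-1), 65 (C-1), 58 (C-2), 47 (A-2)
The (k+1)-th unit-bid is €45.
Allocation: A 2, B 2, C 2, D 3. Every unit priced at €45.
Revenue = 9 × 45 = €405.

Total revenue: €405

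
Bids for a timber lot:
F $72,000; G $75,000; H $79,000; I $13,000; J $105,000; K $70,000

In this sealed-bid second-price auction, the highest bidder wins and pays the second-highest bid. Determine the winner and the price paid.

J pays $79,000

Sorting bids: 105,000 (J) > 79,000 (H) > 75,000 (G) > 72,000 (F) > 70,000 (K) > 13,000 (I)
J wins with the highest bid; price is set by the runner-up at $79,000.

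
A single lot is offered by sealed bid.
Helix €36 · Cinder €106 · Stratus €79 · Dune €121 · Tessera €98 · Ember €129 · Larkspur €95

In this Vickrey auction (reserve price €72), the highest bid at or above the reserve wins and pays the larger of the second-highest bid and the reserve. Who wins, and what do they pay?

Bids ranked: 129 (Ember) > 121 (Dune) > 106 (Cinder) > 98 (Tessera) > 95 (Larkspur) > 79 (Stratus) > …
Ember has the top bid at or above the reserve (€129).
max(second-highest €121, reserve €72) = €121; the reserve does not bind.

Ember pays €121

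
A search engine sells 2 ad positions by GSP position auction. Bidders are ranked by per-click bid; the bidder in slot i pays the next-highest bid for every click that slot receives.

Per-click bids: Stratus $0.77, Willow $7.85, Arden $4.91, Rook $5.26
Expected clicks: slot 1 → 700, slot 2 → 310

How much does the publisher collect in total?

Sorting advertisers: $7.85 (Willow) > $5.26 (Rook) > $4.91 (Arden) > …
Slot 1: Willow pays $5.26 × 700 = $3682.00
Slot 2: Rook pays $4.91 × 310 = $1522.10
Total = $5204.10

Total revenue: $5204.10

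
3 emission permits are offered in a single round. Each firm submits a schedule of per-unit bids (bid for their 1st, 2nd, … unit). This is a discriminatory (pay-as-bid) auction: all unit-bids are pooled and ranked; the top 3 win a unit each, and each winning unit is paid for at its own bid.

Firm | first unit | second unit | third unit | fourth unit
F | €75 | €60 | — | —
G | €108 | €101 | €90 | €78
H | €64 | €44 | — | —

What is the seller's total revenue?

Merging the schedules and taking the best 3: 108 (G-1), 101 (G-2), 90 (G-3)
Next rejected bid: €78 (not a price — pay-as-bid).
Each winning unit pays its own bid.
Revenue = 108 + 101 + 90 = €299.

Total revenue: €299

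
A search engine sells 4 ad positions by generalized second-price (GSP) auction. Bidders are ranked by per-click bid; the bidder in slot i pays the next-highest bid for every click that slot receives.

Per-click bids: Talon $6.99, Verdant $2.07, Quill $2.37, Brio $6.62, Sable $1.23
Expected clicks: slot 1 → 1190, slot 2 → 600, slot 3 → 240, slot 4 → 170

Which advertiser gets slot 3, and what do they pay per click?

Sorting advertisers: $6.99 (Talon) > $6.62 (Brio) > $2.37 (Quill) > $2.07 (Verdant) > $1.23 (Sable)
Slot 3 goes to the third-ranked bidder, Quill, who pays the next bid down: $2.07/click.

Quill; $2.07 per click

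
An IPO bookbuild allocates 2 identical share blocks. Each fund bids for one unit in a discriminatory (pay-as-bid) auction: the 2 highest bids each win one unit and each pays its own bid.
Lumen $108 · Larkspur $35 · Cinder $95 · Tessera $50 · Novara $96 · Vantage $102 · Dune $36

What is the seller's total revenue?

Total revenue: $210

Ordering the bids: 108 (Lumen), 102 (Vantage), 96 (Novara), 95 (Cinder), …
Winners (2 units): Lumen, Vantage.
Total revenue = 108 + 102 = $210.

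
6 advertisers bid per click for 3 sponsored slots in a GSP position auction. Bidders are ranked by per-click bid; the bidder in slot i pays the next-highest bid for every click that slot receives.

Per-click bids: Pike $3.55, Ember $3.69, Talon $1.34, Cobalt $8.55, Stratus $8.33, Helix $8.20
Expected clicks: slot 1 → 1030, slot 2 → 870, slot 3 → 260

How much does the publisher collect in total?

Ranked by bid: $8.55 (Cobalt) > $8.33 (Stratus) > $8.20 (Helix) > $3.69 (Ember) > …
Slot 1: Cobalt pays $8.33 × 1030 = $8579.90
Slot 2: Stratus pays $8.20 × 870 = $7134.00
Slot 3: Helix pays $3.69 × 260 = $959.40
Total = $16673.30

Total revenue: $16673.30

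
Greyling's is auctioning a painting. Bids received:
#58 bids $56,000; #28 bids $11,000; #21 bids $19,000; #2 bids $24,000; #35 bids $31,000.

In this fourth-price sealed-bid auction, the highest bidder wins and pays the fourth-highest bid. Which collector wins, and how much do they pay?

Sorting bids: 56,000 (#58) > 31,000 (#35) > 24,000 (#2) > 19,000 (#21) > 11,000 (#28)
#58 wins; payment is bid #4 in the ranking = $19,000.

#58 pays $19,000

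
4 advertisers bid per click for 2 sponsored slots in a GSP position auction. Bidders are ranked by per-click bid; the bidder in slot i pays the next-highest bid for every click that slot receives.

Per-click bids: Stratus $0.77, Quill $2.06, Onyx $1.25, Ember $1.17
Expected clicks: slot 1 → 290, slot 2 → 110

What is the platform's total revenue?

Total revenue: $491.20

Per-click bids in order: $2.06 (Quill) > $1.25 (Onyx) > $1.17 (Ember) > …
Slot 1: Quill pays $1.25 × 290 = $362.50
Slot 2: Onyx pays $1.17 × 110 = $128.70
Total = $491.20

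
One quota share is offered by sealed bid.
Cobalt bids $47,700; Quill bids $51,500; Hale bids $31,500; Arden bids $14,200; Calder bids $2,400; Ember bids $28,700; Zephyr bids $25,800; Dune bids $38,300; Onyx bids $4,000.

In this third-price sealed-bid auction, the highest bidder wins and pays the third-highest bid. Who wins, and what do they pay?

Quill pays $38,300

Third-price sealed-bid auction: the highest bidder wins and pays the third-highest bid.
Bids in order: 51,500 (Quill) > 47,700 (Cobalt) > 38,300 (Dune) > 31,500 (Hale) > 28,700 (Ember) > 25,800 (Zephyr) > …
Quill wins; payment is bid #3 in the ranking = $38,300.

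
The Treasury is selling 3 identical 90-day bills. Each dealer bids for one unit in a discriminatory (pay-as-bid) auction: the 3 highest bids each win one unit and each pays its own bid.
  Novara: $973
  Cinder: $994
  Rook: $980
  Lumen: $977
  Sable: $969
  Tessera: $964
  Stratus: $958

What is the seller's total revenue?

Bids ranked high→low: 994 (Cinder), 980 (Rook), 977 (Lumen), 973 (Novara), 969 (Sable), …
Top 3: Cinder, Rook, Lumen.
Total revenue = 994 + 980 + 977 = $2,951.

Total revenue: $2,951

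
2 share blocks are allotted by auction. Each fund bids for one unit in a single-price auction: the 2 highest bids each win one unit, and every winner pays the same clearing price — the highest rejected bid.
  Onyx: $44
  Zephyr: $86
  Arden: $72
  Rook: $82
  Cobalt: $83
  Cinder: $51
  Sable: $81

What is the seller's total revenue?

Sorting: 86 (Zephyr), 83 (Cobalt), 82 (Rook), 81 (Sable), …
Top 2: Zephyr, Cobalt.
Clearing price = highest rejected bid = $82.
Total revenue = 2 × $82 = $164.

Total revenue: $164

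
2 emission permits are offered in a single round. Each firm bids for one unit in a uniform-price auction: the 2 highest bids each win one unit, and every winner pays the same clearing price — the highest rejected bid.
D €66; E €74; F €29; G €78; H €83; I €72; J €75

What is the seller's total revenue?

Total revenue: €150

Ordering the bids: 83 (H), 78 (G), 75 (J), 74 (E), …
Winners (2 units): H, G.
First losing bid is J's €75, which sets the uniform price.
Total revenue = 2 × €75 = €150.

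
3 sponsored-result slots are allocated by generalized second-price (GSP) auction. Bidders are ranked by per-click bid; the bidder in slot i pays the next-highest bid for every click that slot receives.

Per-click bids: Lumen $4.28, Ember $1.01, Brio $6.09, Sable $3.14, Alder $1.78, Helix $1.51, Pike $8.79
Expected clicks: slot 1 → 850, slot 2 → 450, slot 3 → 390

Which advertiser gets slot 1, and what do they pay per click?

Pike; $6.09 per click

Sorting advertisers: $8.79 (Pike) > $6.09 (Brio) > $4.28 (Lumen) > $3.14 (Sable) > …
Slot 1 goes to the first-ranked bidder, Pike, who pays the next bid down: $6.09/click.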